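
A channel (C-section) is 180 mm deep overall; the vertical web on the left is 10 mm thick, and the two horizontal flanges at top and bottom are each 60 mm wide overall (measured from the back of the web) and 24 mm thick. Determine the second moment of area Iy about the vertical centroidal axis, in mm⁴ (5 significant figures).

Iy ≈ 1.4407 × 10⁶ mm⁴

Treat the section as a set of non-overlapping primitives; coordinates are from the bounding-box lower-left.
Web: 10 × 180, A = 1 800 mm², x = 5 mm, Ī = 15 000 mm⁴.
Top flange (beyond web): 50 × 24, A = 1 200 mm², x = 35 mm, Ī = 250 000 mm⁴.
Bottom flange (beyond web): 50 × 24, A = 1 200 mm², x = 35 mm, Ī = 250 000 mm⁴.
Centroid: x̄ = ΣA·x / ΣA = 22.14286 mm.
Transfer each piece to the vertical centroidal axis using Ī + A·d² with d = x − 22.14286:
  web: d = -17.14286 mm → contributes +543979.6 mm⁴
  top flange (beyond web): d = 12.85714 mm → contributes +448367.3 mm⁴
  bottom flange (beyond web): d = 12.85714 mm → contributes +448367.3 mm⁴
Total I = 1 440 714 mm⁴.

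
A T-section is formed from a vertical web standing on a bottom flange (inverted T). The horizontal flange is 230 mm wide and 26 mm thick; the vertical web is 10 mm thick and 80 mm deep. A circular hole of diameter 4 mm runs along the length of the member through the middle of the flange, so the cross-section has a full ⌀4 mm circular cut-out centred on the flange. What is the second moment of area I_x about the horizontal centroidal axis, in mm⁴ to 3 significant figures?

Split into non-overlapping primitives; take the origin at the lower-left of the bounding box.
Flange: 230 × 26, A = 5 980 mm², y = 13 mm, Ī = 336 873 mm⁴.
Web: 10 × 80, A = 800 mm², y = 66 mm, Ī = 426 667 mm⁴.
Hole (subtracted): ⌀4, A = 12.566 mm², y = 13 mm, Ī = 12.566 mm⁴.
Centroid: ȳ = ΣA·y / ΣA = 19.265 mm.
Transfer each piece to the horizontal centroidal axis using Ī + A·d² with d = y − 19.265:
  flange: d = -6.2653 mm → contributes +571 612 mm⁴
  web: d = 46.735 mm → contributes +2 173 972 mm⁴
  hole: d = -6.2653 mm → contributes −505.85 mm⁴
Total I = 2 745 079 mm⁴.

I_x ≈ 2.75 × 10⁶ mm⁴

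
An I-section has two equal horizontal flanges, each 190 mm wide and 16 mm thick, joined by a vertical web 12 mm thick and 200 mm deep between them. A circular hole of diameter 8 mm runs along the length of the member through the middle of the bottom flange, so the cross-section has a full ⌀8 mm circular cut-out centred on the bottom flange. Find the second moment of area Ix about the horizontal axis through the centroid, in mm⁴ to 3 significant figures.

Ix ≈ 7.85 × 10⁷ mm⁴

Decompose the section into non-overlapping parts with the origin at the bottom-left of its bounding rectangle.
Bottom flange: 190 × 16, A = 3 040 mm², y = 8 mm, Ī = 64 853 mm⁴.
Web: 12 × 200, A = 2 400 mm², y = 116 mm, Ī = 8 000 000 mm⁴.
Top flange: 190 × 16, A = 3 040 mm², y = 224 mm, Ī = 64 853 mm⁴.
Hole (subtracted): ⌀8, A = 50.265 mm², y = 8 mm, Ī = 201.06 mm⁴.
Centroid: ȳ = ΣA·y / ΣA = 116.64 mm.
Transfer each piece to the horizontal axis through the centroid using Ī + A·d² with d = y − 116.64:
  bottom flange: d = -108.64 mm → contributes +35 947 544 mm⁴
  web: d = -0.64399 mm → contributes +8 000 995 mm⁴
  top flange: d = 107.36 mm → contributes +35 101 804 mm⁴
  hole: d = -108.64 mm → contributes −593 511 mm⁴
Total I = 78 456 833 mm⁴.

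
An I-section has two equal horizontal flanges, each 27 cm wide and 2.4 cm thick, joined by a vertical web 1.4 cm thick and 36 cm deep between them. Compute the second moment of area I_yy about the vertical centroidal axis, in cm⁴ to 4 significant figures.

Decompose the section into non-overlapping parts with the origin at the bottom-left of its bounding rectangle.
Bottom flange: 27 × 2.4, A = 64.8 cm², x = 13.5 cm, Ī = 3936.6 cm⁴.
Web: 1.4 × 36, A = 50.4 cm², x = 13.5 cm, Ī = 8.232 cm⁴.
Top flange: 27 × 2.4, A = 64.8 cm², x = 13.5 cm, Ī = 3936.6 cm⁴.
By symmetry the centroid is at mid-width, x̄ = 13.5 cm.
All pieces are centred on the vertical centroidal axis, so I = ΣĪ = 7881.43 cm⁴.

I_yy ≈ 7881 cm⁴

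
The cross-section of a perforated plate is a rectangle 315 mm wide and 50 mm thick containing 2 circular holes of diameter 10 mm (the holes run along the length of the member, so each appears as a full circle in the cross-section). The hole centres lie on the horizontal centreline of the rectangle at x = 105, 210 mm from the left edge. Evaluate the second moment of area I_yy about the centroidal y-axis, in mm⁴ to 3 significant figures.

Treat the section as a set of non-overlapping primitives; coordinates are from the bounding-box lower-left.
Plate: 315 × 50, A = 15 750 mm², x = 157.5 mm, Ī = 130 232 813 mm⁴.
Hole 1 (subtracted): ⌀10, A = 78.54 mm², x = 105 mm, Ī = 490.87 mm⁴.
Hole 2 (subtracted): ⌀10, A = 78.54 mm², x = 210 mm, Ī = 490.87 mm⁴.
By symmetry the centroid is at mid-width, x̄ = 157.5 mm.
Transfer each piece to the centroidal y-axis using Ī + A·d² with d = x − 157.5:
  plate: d = 0 mm → contributes +130 232 813 mm⁴
  hole 1: d = -52.5 mm → contributes −216 966 mm⁴
  hole 2: d = 52.5 mm → contributes −216 966 mm⁴
Total I = 129 798 880 mm⁴.

I_yy ≈ 1.30 × 10⁸ mm⁴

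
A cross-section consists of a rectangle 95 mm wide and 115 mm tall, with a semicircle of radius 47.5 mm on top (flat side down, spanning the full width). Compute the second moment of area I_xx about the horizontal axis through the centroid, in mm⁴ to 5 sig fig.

I_xx ≈ 2.8738 × 10⁷ mm⁴

Split into non-overlapping primitives; take the origin at the lower-left of the bounding box.
Rectangular body: 95 × 115, A = 10 925 mm², y = 57.5 mm, Ī = 12 040 260 mm⁴.
Semicircular cap: semicircle r = 47.5, A = 3544.109 mm², y = 135.1596 mm, Ī = 558735.8 mm⁴.
Centroid: ȳ = ΣA·y / ΣA = 76.52219 mm.
Transfer each piece to the horizontal axis through the centroid using Ī + A·d² with d = y − 76.52219:
  rectangular body: d = -19.02219 mm → contributes +15 993 404 mm⁴
  semicircular cap: d = 58.63743 mm → contributes +12 744 618 mm⁴
Total I = 28 738 023 mm⁴.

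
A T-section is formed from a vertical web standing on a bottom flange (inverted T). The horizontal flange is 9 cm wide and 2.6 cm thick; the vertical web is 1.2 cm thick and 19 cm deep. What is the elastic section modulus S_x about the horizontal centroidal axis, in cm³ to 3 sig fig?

Break the section into simple shapes (no overlaps), measuring from the bottom-left corner of the bounding box.
Flange: 9 × 2.6, A = 23.4 cm², y = 1.3 cm, Ī = 13.182 cm⁴.
Web: 1.2 × 19, A = 22.8 cm², y = 12.1 cm, Ī = 685.9 cm⁴.
Centroid: ȳ = ΣA·y / ΣA = 6.6299 cm.
Transfer each piece to the horizontal centroidal axis using Ī + A·d² with d = y − 6.6299:
  flange: d = -5.3299 cm → contributes +677.92 cm⁴
  web: d = 5.4701 cm → contributes +1368.1 cm⁴
Total I = 2 046 cm⁴.
Extreme fibre distance c = 14.97 cm; S = I/c = 136.68 cm³.

S_x ≈ 137 cm³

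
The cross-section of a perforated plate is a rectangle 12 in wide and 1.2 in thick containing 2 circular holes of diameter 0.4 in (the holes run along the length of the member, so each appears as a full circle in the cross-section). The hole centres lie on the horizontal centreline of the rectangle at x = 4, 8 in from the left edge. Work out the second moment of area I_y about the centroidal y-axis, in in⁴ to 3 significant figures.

Treat the section as a set of non-overlapping primitives; coordinates are from the bounding-box lower-left.
Plate: 12 × 1.2, A = 14.4 in², x = 6 in, Ī = 172.8 in⁴.
Hole 1 (subtracted): ⌀0.4, A = 0.12566 in², x = 4 in, Ī = 0.0012566 in⁴.
Hole 2 (subtracted): ⌀0.4, A = 0.12566 in², x = 8 in, Ī = 0.0012566 in⁴.
By symmetry the centroid is at mid-width, x̄ = 6 in.
Transfer each piece to the centroidal y-axis using Ī + A·d² with d = x − 6:
  plate: d = 0 in → contributes +172.8 in⁴
  hole 1: d = -2 in → contributes −0.50391 in⁴
  hole 2: d = 2 in → contributes −0.50391 in⁴
Total I = 171.79 in⁴.

I_y ≈ 172 in⁴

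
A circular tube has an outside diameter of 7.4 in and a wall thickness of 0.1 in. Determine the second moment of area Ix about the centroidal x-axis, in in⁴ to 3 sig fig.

Ix ≈ 15.3 in⁴

Decompose the section into non-overlapping parts with the origin at the bottom-left of its bounding rectangle.
Outer circle: ⌀7.4, A = 43.008 in², y = 3.7 in, Ī = 147.2 in⁴.
Bore (subtracted): ⌀7.2, A = 40.715 in², y = 3.7 in, Ī = 131.92 in⁴.
By symmetry the centroid is at mid-height, ȳ = 3.7 in.
All pieces are centred on the centroidal x-axis, so I = ΣĪ (holes subtracted) = 15.28 in⁴.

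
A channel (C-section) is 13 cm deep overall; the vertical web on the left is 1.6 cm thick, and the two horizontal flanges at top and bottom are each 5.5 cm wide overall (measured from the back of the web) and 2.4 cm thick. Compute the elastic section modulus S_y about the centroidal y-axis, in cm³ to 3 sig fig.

S_y ≈ 30.2 cm³

Treat the section as a set of non-overlapping primitives; coordinates are from the bounding-box lower-left.
Web: 1.6 × 13, A = 20.8 cm², x = 0.8 cm, Ī = 4.4373 cm⁴.
Top flange (beyond web): 3.9 × 2.4, A = 9.36 cm², x = 3.55 cm, Ī = 11.864 cm⁴.
Bottom flange (beyond web): 3.9 × 2.4, A = 9.36 cm², x = 3.55 cm, Ī = 11.864 cm⁴.
Centroid: x̄ = ΣA·x / ΣA = 2.1026 cm.
Transfer each piece to the centroidal y-axis using Ī + A·d² with d = x − 2.1026:
  web: d = -1.3026 cm → contributes +39.732 cm⁴
  top flange (beyond web): d = 1.4474 cm → contributes +31.472 cm⁴
  bottom flange (beyond web): d = 1.4474 cm → contributes +31.472 cm⁴
Total I = 102.68 cm⁴.
Extreme fibre distance c = 3.3974 cm; S = I/c = 30.222 cm³.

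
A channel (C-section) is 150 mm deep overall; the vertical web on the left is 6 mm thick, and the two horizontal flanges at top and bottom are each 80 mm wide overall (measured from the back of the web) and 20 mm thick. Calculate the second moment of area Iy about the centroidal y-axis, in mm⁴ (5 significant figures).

Split into non-overlapping primitives; take the origin at the lower-left of the bounding box.
Web: 6 × 150, A = 900 mm², x = 3 mm, Ī = 2 700 mm⁴.
Top flange (beyond web): 74 × 20, A = 1 480 mm², x = 43 mm, Ī = 675373.3 mm⁴.
Bottom flange (beyond web): 74 × 20, A = 1 480 mm², x = 43 mm, Ī = 675373.3 mm⁴.
Centroid: x̄ = ΣA·x / ΣA = 33.67358 mm.
Transfer each piece to the centroidal y-axis using Ī + A·d² with d = x − 33.67358:
  web: d = -30.67358 mm → contributes +849481.4 mm⁴
  top flange (beyond web): d = 9.326425 mm → contributes +804 107 mm⁴
  bottom flange (beyond web): d = 9.326425 mm → contributes +804 107 mm⁴
Total I = 2 457 695 mm⁴.

Iy ≈ 2.4577 × 10⁶ mm⁴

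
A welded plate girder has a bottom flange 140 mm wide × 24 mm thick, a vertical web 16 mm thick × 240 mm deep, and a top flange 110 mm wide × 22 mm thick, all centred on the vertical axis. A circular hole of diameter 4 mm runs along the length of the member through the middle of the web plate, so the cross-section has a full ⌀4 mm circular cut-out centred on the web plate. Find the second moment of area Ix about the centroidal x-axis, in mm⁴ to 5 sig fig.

Ix ≈ 1.1710 × 10⁸ mm⁴

Break the section into simple shapes (no overlaps), measuring from the bottom-left corner of the bounding box.
Bottom plate: 140 × 24, A = 3 360 mm², y = 12 mm, Ī = 161 280 mm⁴.
Web plate: 16 × 240, A = 3 840 mm², y = 144 mm, Ī = 18 432 000 mm⁴.
Top plate: 110 × 22, A = 2 420 mm², y = 275 mm, Ī = 97606.67 mm⁴.
Hole (subtracted): ⌀4, A = 12.56637 mm², y = 144 mm, Ī = 12.56637 mm⁴.
Centroid: ȳ = ΣA·y / ΣA = 130.8331 mm.
Transfer each piece to the centroidal x-axis using Ī + A·d² with d = y − 130.8331:
  bottom plate: d = -118.8331 mm → contributes +47 608 877 mm⁴
  web plate: d = 13.16689 mm → contributes +19 097 729 mm⁴
  top plate: d = 144.1669 mm → contributes +50 395 108 mm⁴
  hole: d = 13.16689 mm → contributes −2191.159 mm⁴
Total I = 117 099 523 mm⁴.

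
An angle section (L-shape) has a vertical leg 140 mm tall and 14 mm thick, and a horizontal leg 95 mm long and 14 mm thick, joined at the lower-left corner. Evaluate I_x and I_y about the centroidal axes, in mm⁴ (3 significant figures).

Treat the section as a set of non-overlapping primitives; coordinates are from the bounding-box lower-left.
Vertical leg: 14 × 140, A = 1 960 mm², y = 70 mm, Ī = 3 201 333 mm⁴.
Horizontal leg (remainder): 81 × 14, A = 1 134 mm², y = 7 mm, Ī = 18 522 mm⁴.
Centroid: ȳ = ΣA·y / ΣA = 46.91 mm.
Transfer each piece to the centroidal x-axis using Ī + A·d² with d = y − 46.91:
  vertical leg: d = 23.09 mm → contributes +4 246 349 mm⁴
  horizontal leg (remainder): d = -39.91 mm → contributes +1 824 721 mm⁴
Total I = 6 071 070 mm⁴.
For the y-axis: x̄ = 24.41 mm.
Repeating about the centroidal y-axis gives I_y = 2 272 852 mm⁴.

I_x ≈ 6.07 × 10⁶ mm⁴, I_y ≈ 2.27 × 10⁶ mm⁴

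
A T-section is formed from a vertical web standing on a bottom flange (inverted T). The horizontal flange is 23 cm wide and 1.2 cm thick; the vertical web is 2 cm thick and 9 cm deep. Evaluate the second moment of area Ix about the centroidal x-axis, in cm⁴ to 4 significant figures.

Decompose the section into non-overlapping parts with the origin at the bottom-left of its bounding rectangle.
Flange: 23 × 1.2, A = 27.6 cm², y = 0.6 cm, Ī = 3.312 cm⁴.
Web: 2 × 9, A = 18 cm², y = 5.7 cm, Ī = 121.5 cm⁴.
Centroid: ȳ = ΣA·y / ΣA = 2.61316 cm.
Transfer each piece to the centroidal x-axis using Ī + A·d² with d = y − 2.61316:
  flange: d = -2.01316 cm → contributes +115.169 cm⁴
  web: d = 3.08684 cm → contributes +293.015 cm⁴
Total I = 408.184 cm⁴.

Ix ≈ 408.2 cm⁴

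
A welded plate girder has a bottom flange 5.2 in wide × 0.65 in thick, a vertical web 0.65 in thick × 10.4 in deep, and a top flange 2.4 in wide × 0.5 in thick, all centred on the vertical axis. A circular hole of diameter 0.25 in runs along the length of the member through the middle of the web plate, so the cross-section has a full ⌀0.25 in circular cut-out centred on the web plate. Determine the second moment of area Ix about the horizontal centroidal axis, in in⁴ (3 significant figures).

Ix ≈ 187 in⁴

Break the section into simple shapes (no overlaps), measuring from the bottom-left corner of the bounding box.
Bottom plate: 5.2 × 0.65, A = 3.38 in², y = 0.325 in, Ī = 0.119 in⁴.
Web plate: 0.65 × 10.4, A = 6.76 in², y = 5.85 in, Ī = 60.93 in⁴.
Top plate: 2.4 × 0.5, A = 1.2 in², y = 11.3 in, Ī = 0.025 in⁴.
Hole (subtracted): ⌀0.25, A = 0.049087 in², y = 5.85 in, Ī = 0.00019175 in⁴.
Centroid: ȳ = ΣA·y / ΣA = 4.7753 in.
Transfer each piece to the horizontal centroidal axis using Ī + A·d² with d = y − 4.7753:
  bottom plate: d = -4.4503 in → contributes +67.06 in⁴
  web plate: d = 1.0747 in → contributes +68.738 in⁴
  top plate: d = 6.5247 in → contributes +51.111 in⁴
  hole: d = 1.0747 in → contributes −0.056888 in⁴
Total I = 186.85 in⁴.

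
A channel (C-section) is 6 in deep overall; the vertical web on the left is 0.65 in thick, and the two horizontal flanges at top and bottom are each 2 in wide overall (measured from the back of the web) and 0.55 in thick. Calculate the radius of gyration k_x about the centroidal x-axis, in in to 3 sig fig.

Split into non-overlapping primitives; take the origin at the lower-left of the bounding box.
Web: 0.65 × 6, A = 3.9 in², y = 3 in, Ī = 11.7 in⁴.
Top flange (beyond web): 1.35 × 0.55, A = 0.7425 in², y = 5.725 in, Ī = 0.018717 in⁴.
Bottom flange (beyond web): 1.35 × 0.55, A = 0.7425 in², y = 0.275 in, Ī = 0.018717 in⁴.
By symmetry the centroid is at mid-height, ȳ = 3 in.
Transfer each piece to the centroidal x-axis using Ī + A·d² with d = y − 3:
  web: d = 0 in → contributes +11.7 in⁴
  top flange (beyond web): d = 2.725 in → contributes +5.5322 in⁴
  bottom flange (beyond web): d = -2.725 in → contributes +5.5322 in⁴
Total I = 22.764 in⁴.
Radius of gyration: k = √(I/A) = √(22.764 / 5.385) = 2.0561 in.

k_x ≈ 2.06 in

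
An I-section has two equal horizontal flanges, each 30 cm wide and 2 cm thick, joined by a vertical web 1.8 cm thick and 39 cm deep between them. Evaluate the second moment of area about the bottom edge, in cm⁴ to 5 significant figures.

Decompose the section into non-overlapping parts with the origin at the bottom-left of its bounding rectangle.
Bottom flange: 30 × 2, A = 60 cm², y = 1 cm, Ī = 20 cm⁴.
Web: 1.8 × 39, A = 70.2 cm², y = 21.5 cm, Ī = 8897.85 cm⁴.
Top flange: 30 × 2, A = 60 cm², y = 42 cm, Ī = 20 cm⁴.
Transfer each piece to the base of the section using Ī + A·d² with d = y − 0:
  bottom flange: d = 1 cm → contributes +80 cm⁴
  web: d = 21.5 cm → contributes +41347.8 cm⁴
  top flange: d = 42 cm → contributes +105 860 cm⁴
Total I = 147287.8 cm⁴.

I_base ≈ 1.4729 × 10⁵ cm⁴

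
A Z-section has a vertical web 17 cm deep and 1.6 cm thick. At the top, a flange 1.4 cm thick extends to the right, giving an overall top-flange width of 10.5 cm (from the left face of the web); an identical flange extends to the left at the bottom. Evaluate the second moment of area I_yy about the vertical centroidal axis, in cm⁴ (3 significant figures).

Split into non-overlapping primitives; take the origin at the lower-left of the bounding box.
Web: 1.6 × 17, A = 27.2 cm², x = 9.7 cm, Ī = 5.8027 cm⁴.
Top flange (beyond web): 8.9 × 1.4, A = 12.46 cm², x = 14.95 cm, Ī = 82.246 cm⁴.
Bottom flange (beyond web): 8.9 × 1.4, A = 12.46 cm², x = 4.45 cm, Ī = 82.246 cm⁴.
Centroid: x̄ = ΣA·x / ΣA = 9.7 cm.
Transfer each piece to the vertical centroidal axis using Ī + A·d² with d = x − 9.7:
  web: d = 0 cm → contributes +5.8027 cm⁴
  top flange (beyond web): d = 5.25 cm → contributes +425.68 cm⁴
  bottom flange (beyond web): d = -5.25 cm → contributes +425.68 cm⁴
Total I = 857.15 cm⁴.

I_yy ≈ 857 cm⁴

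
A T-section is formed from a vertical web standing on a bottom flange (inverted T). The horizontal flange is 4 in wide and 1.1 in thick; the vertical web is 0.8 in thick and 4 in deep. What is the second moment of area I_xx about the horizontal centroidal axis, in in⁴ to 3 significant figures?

I_xx ≈ 16.8 in⁴

Split into non-overlapping primitives; take the origin at the lower-left of the bounding box.
Flange: 4 × 1.1, A = 4.4 in², y = 0.55 in, Ī = 0.44367 in⁴.
Web: 0.8 × 4, A = 3.2 in², y = 3.1 in, Ī = 4.2667 in⁴.
Centroid: ȳ = ΣA·y / ΣA = 1.6237 in.
Transfer each piece to the horizontal centroidal axis using Ī + A·d² with d = y − 1.6237:
  flange: d = -1.0737 in → contributes +5.516 in⁴
  web: d = 1.4763 in → contributes +11.241 in⁴
Total I = 16.757 in⁴.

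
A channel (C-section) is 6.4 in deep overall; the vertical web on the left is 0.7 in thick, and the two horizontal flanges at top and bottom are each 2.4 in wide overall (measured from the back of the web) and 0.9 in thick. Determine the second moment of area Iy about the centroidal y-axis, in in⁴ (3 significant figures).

Iy ≈ 3.54 in⁴

Treat the section as a set of non-overlapping primitives; coordinates are from the bounding-box lower-left.
Web: 0.7 × 6.4, A = 4.48 in², x = 0.35 in, Ī = 0.18293 in⁴.
Top flange (beyond web): 1.7 × 0.9, A = 1.53 in², x = 1.55 in, Ī = 0.36848 in⁴.
Bottom flange (beyond web): 1.7 × 0.9, A = 1.53 in², x = 1.55 in, Ī = 0.36848 in⁴.
Centroid: x̄ = ΣA·x / ΣA = 0.837 in.
Transfer each piece to the centroidal y-axis using Ī + A·d² with d = x − 0.837:
  web: d = -0.487 in → contributes +1.2455 in⁴
  top flange (beyond web): d = 0.713 in → contributes +1.1463 in⁴
  bottom flange (beyond web): d = 0.713 in → contributes +1.1463 in⁴
Total I = 3.538 in⁴.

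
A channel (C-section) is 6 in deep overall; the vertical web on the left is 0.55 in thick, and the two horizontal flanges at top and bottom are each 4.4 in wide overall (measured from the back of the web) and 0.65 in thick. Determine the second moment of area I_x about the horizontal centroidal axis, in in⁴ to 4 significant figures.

I_x ≈ 45.89 in⁴

Treat the section as a set of non-overlapping primitives; coordinates are from the bounding-box lower-left.
Web: 0.55 × 6, A = 3.3 in², y = 3 in, Ī = 9.9 in⁴.
Top flange (beyond web): 3.85 × 0.65, A = 2.5025 in², y = 5.675 in, Ī = 0.0881089 in⁴.
Bottom flange (beyond web): 3.85 × 0.65, A = 2.5025 in², y = 0.325 in, Ī = 0.0881089 in⁴.
By symmetry the centroid is at mid-height, ȳ = 3 in.
Transfer each piece to the horizontal centroidal axis using Ī + A·d² with d = y − 3:
  web: d = 0 in → contributes +9.9 in⁴
  top flange (beyond web): d = 2.675 in → contributes +17.9951 in⁴
  bottom flange (beyond web): d = -2.675 in → contributes +17.9951 in⁴
Total I = 45.8901 in⁴.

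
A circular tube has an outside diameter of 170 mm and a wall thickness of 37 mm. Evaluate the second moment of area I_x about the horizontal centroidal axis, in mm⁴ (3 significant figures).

Treat the section as a set of non-overlapping primitives; coordinates are from the bounding-box lower-left.
Outer circle: ⌀170, A = 22 698 mm², y = 85 mm, Ī = 40 998 275 mm⁴.
Bore (subtracted): ⌀96, A = 7238.2 mm², y = 85 mm, Ī = 4 169 220 mm⁴.
By symmetry the centroid is at mid-height, ȳ = 85 mm.
All pieces are centred on the horizontal centroidal axis, so I = ΣĪ (holes subtracted) = 36 829 055 mm⁴.

I_x ≈ 3.68 × 10⁷ mm⁴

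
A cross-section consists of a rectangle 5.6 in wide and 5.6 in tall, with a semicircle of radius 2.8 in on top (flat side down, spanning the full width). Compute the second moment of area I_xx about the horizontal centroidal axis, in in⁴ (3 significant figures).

I_xx ≈ 229 in⁴

Split into non-overlapping primitives; take the origin at the lower-left of the bounding box.
Rectangular body: 5.6 × 5.6, A = 31.36 in², y = 2.8 in, Ī = 81.954 in⁴.
Semicircular cap: semicircle r = 2.8, A = 12.315 in², y = 6.7884 in, Ī = 6.7463 in⁴.
Centroid: ȳ = ΣA·y / ΣA = 3.9246 in.
Transfer each piece to the horizontal centroidal axis using Ī + A·d² with d = y − 3.9246:
  rectangular body: d = -1.1246 in → contributes +121.62 in⁴
  semicircular cap: d = 2.8638 in → contributes +107.74 in⁴
Total I = 229.36 in⁴.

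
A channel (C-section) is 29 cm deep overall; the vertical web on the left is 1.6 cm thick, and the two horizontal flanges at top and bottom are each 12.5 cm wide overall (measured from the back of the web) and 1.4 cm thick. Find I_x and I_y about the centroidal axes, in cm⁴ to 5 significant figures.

Break the section into simple shapes (no overlaps), measuring from the bottom-left corner of the bounding box.
Web: 1.6 × 29, A = 46.4 cm², y = 14.5 cm, Ī = 3251.867 cm⁴.
Top flange (beyond web): 10.9 × 1.4, A = 15.26 cm², y = 28.3 cm, Ī = 2.492467 cm⁴.
Bottom flange (beyond web): 10.9 × 1.4, A = 15.26 cm², y = 0.7 cm, Ī = 2.492467 cm⁴.
By symmetry the centroid is at mid-height, ȳ = 14.5 cm.
Transfer each piece to the centroidal x-axis using Ī + A·d² with d = y − 14.5:
  web: d = 0 cm → contributes +3251.867 cm⁴
  top flange (beyond web): d = 13.8 cm → contributes +2908.607 cm⁴
  bottom flange (beyond web): d = -13.8 cm → contributes +2908.607 cm⁴
Total I = 9069.08 cm⁴.
For the y-axis: x̄ = 3.279849 cm.
Repeating about the centroidal y-axis gives I_y = 1031.228 cm⁴.

I_x ≈ 9069.1 cm⁴, I_y ≈ 1031.2 cm⁴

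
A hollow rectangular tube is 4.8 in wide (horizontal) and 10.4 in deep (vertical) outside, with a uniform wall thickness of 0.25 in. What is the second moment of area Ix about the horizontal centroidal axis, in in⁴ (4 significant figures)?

Break the section into simple shapes (no overlaps), measuring from the bottom-left corner of the bounding box.
Outer rectangle: 4.8 × 10.4, A = 49.92 in², y = 5.2 in, Ī = 449.946 in⁴.
Inner void (subtracted): 4.3 × 9.9, A = 42.57 in², y = 5.2 in, Ī = 347.69 in⁴.
By symmetry the centroid is at mid-height, ȳ = 5.2 in.
All pieces are centred on the horizontal centroidal axis, so I = ΣĪ (holes subtracted) = 102.255 in⁴.

Ix ≈ 102.3 in⁴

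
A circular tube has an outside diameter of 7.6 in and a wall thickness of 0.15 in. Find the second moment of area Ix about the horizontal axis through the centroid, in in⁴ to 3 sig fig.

Decompose the section into non-overlapping parts with the origin at the bottom-left of its bounding rectangle.
Outer circle: ⌀7.6, A = 45.365 in², y = 3.8 in, Ī = 163.77 in⁴.
Bore (subtracted): ⌀7.3, A = 41.854 in², y = 3.8 in, Ī = 139.4 in⁴.
By symmetry the centroid is at mid-height, ȳ = 3.8 in.
All pieces are centred on the horizontal axis through the centroid, so I = ΣĪ (holes subtracted) = 24.367 in⁴.

Ix ≈ 24.4 in⁴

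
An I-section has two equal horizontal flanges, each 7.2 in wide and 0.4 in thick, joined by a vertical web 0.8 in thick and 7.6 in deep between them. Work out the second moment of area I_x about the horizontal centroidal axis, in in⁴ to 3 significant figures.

I_x ≈ 122 in⁴

Split into non-overlapping primitives; take the origin at the lower-left of the bounding box.
Bottom flange: 7.2 × 0.4, A = 2.88 in², y = 0.2 in, Ī = 0.0384 in⁴.
Web: 0.8 × 7.6, A = 6.08 in², y = 4.2 in, Ī = 29.265 in⁴.
Top flange: 7.2 × 0.4, A = 2.88 in², y = 8.2 in, Ī = 0.0384 in⁴.
By symmetry the centroid is at mid-height, ȳ = 4.2 in.
Transfer each piece to the horizontal centroidal axis using Ī + A·d² with d = y − 4.2:
  bottom flange: d = -4 in → contributes +46.118 in⁴
  web: d = 0 in → contributes +29.265 in⁴
  top flange: d = 4 in → contributes +46.118 in⁴
Total I = 121.5 in⁴.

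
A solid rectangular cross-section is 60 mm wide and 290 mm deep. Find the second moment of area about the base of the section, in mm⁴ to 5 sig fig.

I_base ≈ 4.8778 × 10⁸ mm⁴

The section: 60 × 290, A = 17 400 mm², y = 145 mm, Ī = 121 945 000 mm⁴.
Transfer it to the base of the section using Ī + A·d² with d = y − 0:
  the section: d = 145 mm → contributes +487 780 000 mm⁴
Total I = 487 780 000 mm⁴.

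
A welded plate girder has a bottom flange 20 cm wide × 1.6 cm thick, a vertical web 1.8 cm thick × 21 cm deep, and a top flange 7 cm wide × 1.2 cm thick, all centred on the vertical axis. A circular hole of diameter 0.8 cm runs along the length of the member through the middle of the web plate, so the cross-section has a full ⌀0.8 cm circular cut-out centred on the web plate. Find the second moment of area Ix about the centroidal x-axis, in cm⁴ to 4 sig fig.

Decompose the section into non-overlapping parts with the origin at the bottom-left of its bounding rectangle.
Bottom plate: 20 × 1.6, A = 32 cm², y = 0.8 cm, Ī = 6.82667 cm⁴.
Web plate: 1.8 × 21, A = 37.8 cm², y = 12.1 cm, Ī = 1389.15 cm⁴.
Top plate: 7 × 1.2, A = 8.4 cm², y = 23.2 cm, Ī = 1.008 cm⁴.
Hole (subtracted): ⌀0.8, A = 0.502655 cm², y = 12.1 cm, Ī = 0.0201062 cm⁴.
Centroid: ȳ = ΣA·y / ΣA = 8.64609 cm.
Transfer each piece to the centroidal x-axis using Ī + A·d² with d = y − 8.64609:
  bottom plate: d = -7.84609 cm → contributes +1976.78 cm⁴
  web plate: d = 3.45391 cm → contributes +1840.09 cm⁴
  top plate: d = 14.5539 cm → contributes +1780.27 cm⁴
  hole: d = 3.45391 cm → contributes −6.01654 cm⁴
Total I = 5591.12 cm⁴.

Ix ≈ 5591 cm⁴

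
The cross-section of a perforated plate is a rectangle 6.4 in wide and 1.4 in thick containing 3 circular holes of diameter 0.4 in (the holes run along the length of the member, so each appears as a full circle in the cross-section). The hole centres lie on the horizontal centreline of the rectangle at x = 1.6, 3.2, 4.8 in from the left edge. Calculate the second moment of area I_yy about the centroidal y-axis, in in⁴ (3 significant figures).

I_yy ≈ 29.9 in⁴

Treat the section as a set of non-overlapping primitives; coordinates are from the bounding-box lower-left.
Plate: 6.4 × 1.4, A = 8.96 in², x = 3.2 in, Ī = 30.583 in⁴.
Hole 1 (subtracted): ⌀0.4, A = 0.12566 in², x = 1.6 in, Ī = 0.0012566 in⁴.
Hole 2 (subtracted): ⌀0.4, A = 0.12566 in², x = 3.2 in, Ī = 0.0012566 in⁴.
Hole 3 (subtracted): ⌀0.4, A = 0.12566 in², x = 4.8 in, Ī = 0.0012566 in⁴.
By symmetry the centroid is at mid-width, x̄ = 3.2 in.
Transfer each piece to the centroidal y-axis using Ī + A·d² with d = x − 3.2:
  plate: d = 0 in → contributes +30.583 in⁴
  hole 1: d = -1.6 in → contributes −0.32296 in⁴
  hole 2: d = 0 in → contributes −0.0012566 in⁴
  hole 3: d = 1.6 in → contributes −0.32296 in⁴
Total I = 29.936 in⁴.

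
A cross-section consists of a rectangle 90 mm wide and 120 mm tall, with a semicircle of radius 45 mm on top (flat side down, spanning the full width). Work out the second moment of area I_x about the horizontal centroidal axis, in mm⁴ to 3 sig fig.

Split into non-overlapping primitives; take the origin at the lower-left of the bounding box.
Rectangular body: 90 × 120, A = 10 800 mm², y = 60 mm, Ī = 12 960 000 mm⁴.
Semicircular cap: semicircle r = 45, A = 3180.9 mm², y = 139.1 mm, Ī = 450 072 mm⁴.
Centroid: ȳ = ΣA·y / ΣA = 77.996 mm.
Transfer each piece to the horizontal centroidal axis using Ī + A·d² with d = y − 77.996:
  rectangular body: d = -17.996 mm → contributes +16 457 705 mm⁴
  semicircular cap: d = 61.102 mm → contributes +12 325 848 mm⁴
Total I = 28 783 553 mm⁴.

I_x ≈ 2.88 × 10⁷ mm⁴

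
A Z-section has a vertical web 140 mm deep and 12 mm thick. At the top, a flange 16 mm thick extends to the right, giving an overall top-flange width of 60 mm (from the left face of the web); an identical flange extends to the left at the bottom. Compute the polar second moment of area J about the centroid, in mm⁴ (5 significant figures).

J ≈ 1.0379 × 10⁷ mm⁴

Break the section into simple shapes (no overlaps), measuring from the bottom-left corner of the bounding box.
Web: 12 × 140, A = 1 680 mm², y = 70 mm, Ī = 2 744 000 mm⁴.
Top flange (beyond web): 48 × 16, A = 768 mm², y = 132 mm, Ī = 16 384 mm⁴.
Bottom flange (beyond web): 48 × 16, A = 768 mm², y = 8 mm, Ī = 16 384 mm⁴.
Centroid: ȳ = ΣA·y / ΣA = 70 mm.
Transfer each piece to the centroidal x-axis using Ī + A·d² with d = y − 70:
  web: d = 0 mm → contributes +2 744 000 mm⁴
  top flange (beyond web): d = 62 mm → contributes +2 968 576 mm⁴
  bottom flange (beyond web): d = -62 mm → contributes +2 968 576 mm⁴
Total I = 8 681 152 mm⁴.
For the y-axis: x̄ = 54 mm.
Repeating about the centroidal y-axis gives I_y = 1 697 472 mm⁴.
Polar second moment: J = I_x + I_y = 10 378 624 mm⁴.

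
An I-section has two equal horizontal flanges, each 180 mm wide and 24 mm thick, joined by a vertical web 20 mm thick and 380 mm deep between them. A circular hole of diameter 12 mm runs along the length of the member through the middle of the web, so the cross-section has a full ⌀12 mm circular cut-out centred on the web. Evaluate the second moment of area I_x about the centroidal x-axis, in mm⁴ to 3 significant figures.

Decompose the section into non-overlapping parts with the origin at the bottom-left of its bounding rectangle.
Bottom flange: 180 × 24, A = 4 320 mm², y = 12 mm, Ī = 207 360 mm⁴.
Web: 20 × 380, A = 7 600 mm², y = 214 mm, Ī = 91 453 333 mm⁴.
Top flange: 180 × 24, A = 4 320 mm², y = 416 mm, Ī = 207 360 mm⁴.
Hole (subtracted): ⌀12, A = 113.1 mm², y = 214 mm, Ī = 1017.9 mm⁴.
By symmetry the centroid is at mid-height, ȳ = 214 mm.
Transfer each piece to the centroidal x-axis using Ī + A·d² with d = y − 214:
  bottom flange: d = -202 mm → contributes +176 480 640 mm⁴
  web: d = 0 mm → contributes +91 453 333 mm⁴
  top flange: d = 202 mm → contributes +176 480 640 mm⁴
  hole: d = 0 mm → contributes −1017.9 mm⁴
Total I = 444 413 595 mm⁴.

I_x ≈ 4.44 × 10⁸ mm⁴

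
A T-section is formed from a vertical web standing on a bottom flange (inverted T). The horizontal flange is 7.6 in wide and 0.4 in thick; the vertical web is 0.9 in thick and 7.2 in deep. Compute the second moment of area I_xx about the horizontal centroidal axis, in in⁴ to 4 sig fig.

I_xx ≈ 57.91 in⁴

Split into non-overlapping primitives; take the origin at the lower-left of the bounding box.
Flange: 7.6 × 0.4, A = 3.04 in², y = 0.2 in, Ī = 0.0405333 in⁴.
Web: 0.9 × 7.2, A = 6.48 in², y = 4 in, Ī = 27.9936 in⁴.
Centroid: ȳ = ΣA·y / ΣA = 2.78655 in.
Transfer each piece to the horizontal centroidal axis using Ī + A·d² with d = y − 2.78655:
  flange: d = -2.58655 in → contributes +20.3789 in⁴
  web: d = 1.21345 in → contributes +37.5351 in⁴
Total I = 57.914 in⁴.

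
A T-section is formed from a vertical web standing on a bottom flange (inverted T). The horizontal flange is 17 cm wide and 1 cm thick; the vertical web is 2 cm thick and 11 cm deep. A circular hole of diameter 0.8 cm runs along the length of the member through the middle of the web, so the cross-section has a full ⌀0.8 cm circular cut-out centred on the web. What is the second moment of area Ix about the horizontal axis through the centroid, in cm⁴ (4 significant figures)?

Break the section into simple shapes (no overlaps), measuring from the bottom-left corner of the bounding box.
Flange: 17 × 1, A = 17 cm², y = 0.5 cm, Ī = 1.41667 cm⁴.
Web: 2 × 11, A = 22 cm², y = 6.5 cm, Ī = 221.833 cm⁴.
Hole (subtracted): ⌀0.8, A = 0.502655 cm², y = 6.5 cm, Ī = 0.0201062 cm⁴.
Centroid: ȳ = ΣA·y / ΣA = 3.85047 cm.
Transfer each piece to the horizontal axis through the centroid using Ī + A·d² with d = y − 3.85047:
  flange: d = -3.35047 cm → contributes +192.252 cm⁴
  web: d = 2.64953 cm → contributes +376.274 cm⁴
  hole: d = 2.64953 cm → contributes −3.54876 cm⁴
Total I = 564.977 cm⁴.

Ix ≈ 565.0 cm⁴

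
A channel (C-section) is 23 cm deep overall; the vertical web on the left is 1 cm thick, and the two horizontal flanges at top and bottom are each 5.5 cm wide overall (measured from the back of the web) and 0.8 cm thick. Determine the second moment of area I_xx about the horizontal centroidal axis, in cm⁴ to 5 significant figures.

Treat the section as a set of non-overlapping primitives; coordinates are from the bounding-box lower-left.
Web: 1 × 23, A = 23 cm², y = 11.5 cm, Ī = 1013.917 cm⁴.
Top flange (beyond web): 4.5 × 0.8, A = 3.6 cm², y = 22.6 cm, Ī = 0.192 cm⁴.
Bottom flange (beyond web): 4.5 × 0.8, A = 3.6 cm², y = 0.4 cm, Ī = 0.192 cm⁴.
By symmetry the centroid is at mid-height, ȳ = 11.5 cm.
Transfer each piece to the horizontal centroidal axis using Ī + A·d² with d = y − 11.5:
  web: d = 0 cm → contributes +1013.917 cm⁴
  top flange (beyond web): d = 11.1 cm → contributes +443.748 cm⁴
  bottom flange (beyond web): d = -11.1 cm → contributes +443.748 cm⁴
Total I = 1901.413 cm⁴.

I_xx ≈ 1901.4 cm⁴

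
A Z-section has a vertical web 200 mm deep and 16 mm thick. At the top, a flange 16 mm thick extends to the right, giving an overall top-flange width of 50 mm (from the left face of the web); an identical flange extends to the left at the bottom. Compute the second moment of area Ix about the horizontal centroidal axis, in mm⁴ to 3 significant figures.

Ix ≈ 1.99 × 10⁷ mm⁴

Decompose the section into non-overlapping parts with the origin at the bottom-left of its bounding rectangle.
Web: 16 × 200, A = 3 200 mm², y = 100 mm, Ī = 10 666 667 mm⁴.
Top flange (beyond web): 34 × 16, A = 544 mm², y = 192 mm, Ī = 11 605 mm⁴.
Bottom flange (beyond web): 34 × 16, A = 544 mm², y = 8 mm, Ī = 11 605 mm⁴.
Centroid: ȳ = ΣA·y / ΣA = 100 mm.
Transfer each piece to the horizontal centroidal axis using Ī + A·d² with d = y − 100:
  web: d = 0 mm → contributes +10 666 667 mm⁴
  top flange (beyond web): d = 92 mm → contributes +4 616 021 mm⁴
  bottom flange (beyond web): d = -92 mm → contributes +4 616 021 mm⁴
Total I = 19 898 709 mm⁴.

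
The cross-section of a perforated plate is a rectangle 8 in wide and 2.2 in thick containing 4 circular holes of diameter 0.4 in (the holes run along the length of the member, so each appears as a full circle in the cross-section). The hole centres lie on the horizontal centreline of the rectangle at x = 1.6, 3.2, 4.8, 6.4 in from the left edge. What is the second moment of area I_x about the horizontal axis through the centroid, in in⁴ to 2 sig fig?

I_x ≈ 7.1 in⁴

Break the section into simple shapes (no overlaps), measuring from the bottom-left corner of the bounding box.
Plate: 8 × 2.2, A = 17.6 in², y = 1.1 in, Ī = 7.099 in⁴.
Hole 1 (subtracted): ⌀0.4, A = 0.1257 in², y = 1.1 in, Ī = 0.001257 in⁴.
Hole 2 (subtracted): ⌀0.4, A = 0.1257 in², y = 1.1 in, Ī = 0.001257 in⁴.
Hole 3 (subtracted): ⌀0.4, A = 0.1257 in², y = 1.1 in, Ī = 0.001257 in⁴.
Hole 4 (subtracted): ⌀0.4, A = 0.1257 in², y = 1.1 in, Ī = 0.001257 in⁴.
By symmetry the centroid is at mid-height, ȳ = 1.1 in.
All pieces are centred on the horizontal axis through the centroid, so I = ΣĪ (holes subtracted) = 7.094 in⁴.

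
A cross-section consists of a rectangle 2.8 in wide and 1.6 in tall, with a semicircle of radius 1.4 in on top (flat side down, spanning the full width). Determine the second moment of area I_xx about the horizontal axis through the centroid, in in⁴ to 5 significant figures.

I_xx ≈ 4.9242 in⁴

Treat the section as a set of non-overlapping primitives; coordinates are from the bounding-box lower-left.
Rectangular body: 2.8 × 1.6, A = 4.48 in², y = 0.8 in, Ī = 0.9557333 in⁴.
Semicircular cap: semicircle r = 1.4, A = 3.078761 in², y = 2.194178 in, Ī = 0.4216423 in⁴.
Centroid: ȳ = ΣA·y / ΣA = 1.367863 in.
Transfer each piece to the horizontal axis through the centroid using Ī + A·d² with d = y − 1.367863:
  rectangular body: d = -0.5678632 in → contributes +2.400393 in⁴
  semicircular cap: d = 0.8263153 in → contributes +2.523811 in⁴
Total I = 4.924203 in⁴.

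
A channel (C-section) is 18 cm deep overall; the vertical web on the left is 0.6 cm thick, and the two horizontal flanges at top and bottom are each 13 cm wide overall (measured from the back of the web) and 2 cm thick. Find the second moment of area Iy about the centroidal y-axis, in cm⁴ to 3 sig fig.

Iy ≈ 1010 cm⁴

Decompose the section into non-overlapping parts with the origin at the bottom-left of its bounding rectangle.
Web: 0.6 × 18, A = 10.8 cm², x = 0.3 cm, Ī = 0.324 cm⁴.
Top flange (beyond web): 12.4 × 2, A = 24.8 cm², x = 6.8 cm, Ī = 317.77 cm⁴.
Bottom flange (beyond web): 12.4 × 2, A = 24.8 cm², x = 6.8 cm, Ī = 317.77 cm⁴.
Centroid: x̄ = ΣA·x / ΣA = 5.6377 cm.
Transfer each piece to the centroidal y-axis using Ī + A·d² with d = x − 5.6377:
  web: d = -5.3377 cm → contributes +308.03 cm⁴
  top flange (beyond web): d = 1.1623 cm → contributes +351.27 cm⁴
  bottom flange (beyond web): d = 1.1623 cm → contributes +351.27 cm⁴
Total I = 1010.6 cm⁴.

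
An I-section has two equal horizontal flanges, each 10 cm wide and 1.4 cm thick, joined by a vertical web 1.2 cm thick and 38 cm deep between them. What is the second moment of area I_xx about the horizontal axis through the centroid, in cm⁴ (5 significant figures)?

I_xx ≈ 1.6358 × 10⁴ cm⁴

Decompose the section into non-overlapping parts with the origin at the bottom-left of its bounding rectangle.
Bottom flange: 10 × 1.4, A = 14 cm², y = 0.7 cm, Ī = 2.286667 cm⁴.
Web: 1.2 × 38, A = 45.6 cm², y = 20.4 cm, Ī = 5487.2 cm⁴.
Top flange: 10 × 1.4, A = 14 cm², y = 40.1 cm, Ī = 2.286667 cm⁴.
By symmetry the centroid is at mid-height, ȳ = 20.4 cm.
Transfer each piece to the horizontal axis through the centroid using Ī + A·d² with d = y − 20.4:
  bottom flange: d = -19.7 cm → contributes +5435.547 cm⁴
  web: d = 0 cm → contributes +5487.2 cm⁴
  top flange: d = 19.7 cm → contributes +5435.547 cm⁴
Total I = 16358.29 cm⁴.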